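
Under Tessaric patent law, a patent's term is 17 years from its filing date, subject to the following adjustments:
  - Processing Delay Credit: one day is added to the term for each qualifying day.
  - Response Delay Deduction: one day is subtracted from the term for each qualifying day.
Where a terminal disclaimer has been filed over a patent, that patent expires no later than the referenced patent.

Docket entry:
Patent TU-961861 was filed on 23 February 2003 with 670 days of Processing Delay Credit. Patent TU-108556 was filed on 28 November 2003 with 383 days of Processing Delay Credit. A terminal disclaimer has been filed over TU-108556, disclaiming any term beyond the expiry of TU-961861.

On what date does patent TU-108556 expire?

Natural term of TU-108556:
  Base: filing + 17 years → 28 November 2020.
  Processing Delay Credit: +383 days → 16 December 2021.
Expiry of referenced patent TU-961861:
  Base: filing + 17 years → 23 February 2020.
  Processing Delay Credit: +670 days → 24 December 2021.
Terminal disclaimer: TU-108556 expires on the earlier of 16 December 2021 and 24 December 2021.

December 16, 2021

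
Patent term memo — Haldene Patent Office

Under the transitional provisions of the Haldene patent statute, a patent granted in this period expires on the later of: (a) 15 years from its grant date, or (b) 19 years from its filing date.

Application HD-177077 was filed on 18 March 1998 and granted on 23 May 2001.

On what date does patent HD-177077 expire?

March 18, 2017

(a) grant + 15 years → 23 May 2016.
(b) filing + 19 years → 18 March 2017.
Later of the two: 18 March 2017.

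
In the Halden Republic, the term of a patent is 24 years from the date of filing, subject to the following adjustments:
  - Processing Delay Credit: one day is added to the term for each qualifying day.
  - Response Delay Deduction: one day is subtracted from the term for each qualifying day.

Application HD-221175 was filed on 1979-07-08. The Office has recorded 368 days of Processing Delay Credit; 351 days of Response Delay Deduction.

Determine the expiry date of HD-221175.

2003-07-25

Base term: filing date + 24 years → 8 July 2003.
Processing Delay Credit: +368 days → 10 July 2004.
Response Delay Deduction: −351 days → 25 July 2003.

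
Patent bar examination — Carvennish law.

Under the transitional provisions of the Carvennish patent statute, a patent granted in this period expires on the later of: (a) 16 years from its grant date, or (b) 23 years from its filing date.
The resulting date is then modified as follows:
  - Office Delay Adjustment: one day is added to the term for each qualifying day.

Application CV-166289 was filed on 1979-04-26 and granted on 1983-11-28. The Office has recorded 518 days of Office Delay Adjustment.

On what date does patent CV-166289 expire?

(a) grant + 16 years → 28 November 1999.
(b) filing + 23 years → 26 April 2002.
Later of the two: 26 April 2002.
Office Delay Adjustment: +518 days → 26 September 2003.

September 26, 2003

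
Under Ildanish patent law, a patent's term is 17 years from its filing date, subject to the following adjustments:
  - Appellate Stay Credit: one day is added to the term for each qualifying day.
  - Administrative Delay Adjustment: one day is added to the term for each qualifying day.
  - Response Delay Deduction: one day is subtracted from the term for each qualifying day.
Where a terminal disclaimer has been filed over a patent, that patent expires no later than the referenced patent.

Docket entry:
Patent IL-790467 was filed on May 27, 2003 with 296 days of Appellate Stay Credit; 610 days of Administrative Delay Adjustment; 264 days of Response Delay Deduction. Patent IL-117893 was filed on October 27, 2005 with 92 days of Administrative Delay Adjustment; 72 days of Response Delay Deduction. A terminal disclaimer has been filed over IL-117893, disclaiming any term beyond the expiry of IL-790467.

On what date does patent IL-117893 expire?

2022-02-28

Natural term of IL-117893:
  Base: filing + 17 years → 27 October 2022.
  Administrative Delay Adjustment: +92 days → 27 January 2023.
  Response Delay Deduction: −72 days → 16 November 2022.
Expiry of referenced patent IL-790467:
  Base: filing + 17 years → 27 May 2020.
  Appellate Stay Credit: +296 days → 19 March 2021.
  Administrative Delay Adjustment: +610 days → 19 November 2022.
  Response Delay Deduction: −264 days → 28 February 2022.
Terminal disclaimer: IL-117893 expires on the earlier of 16 November 2022 and 28 February 2022.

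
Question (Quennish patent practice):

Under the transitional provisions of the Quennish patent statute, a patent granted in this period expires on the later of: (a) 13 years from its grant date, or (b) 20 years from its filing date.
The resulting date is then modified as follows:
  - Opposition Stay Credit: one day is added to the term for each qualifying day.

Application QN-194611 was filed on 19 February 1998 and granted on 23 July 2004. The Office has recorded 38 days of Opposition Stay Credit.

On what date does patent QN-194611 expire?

(a) grant + 13 years → 23 July 2017.
(b) filing + 20 years → 19 February 2018.
Later of the two: 19 February 2018.
Opposition Stay Credit: +38 days → 29 March 2018.

2018-03-29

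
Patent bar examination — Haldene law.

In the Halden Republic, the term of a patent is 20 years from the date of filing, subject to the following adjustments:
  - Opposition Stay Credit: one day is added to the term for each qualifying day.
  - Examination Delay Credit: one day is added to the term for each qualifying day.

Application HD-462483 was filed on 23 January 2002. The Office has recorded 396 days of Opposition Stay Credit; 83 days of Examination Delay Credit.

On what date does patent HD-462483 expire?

2023-05-17

Base term: filing date + 20 years → 23 January 2022.
Opposition Stay Credit: +396 days → 23 February 2023.
Examination Delay Credit: +83 days → 17 May 2023.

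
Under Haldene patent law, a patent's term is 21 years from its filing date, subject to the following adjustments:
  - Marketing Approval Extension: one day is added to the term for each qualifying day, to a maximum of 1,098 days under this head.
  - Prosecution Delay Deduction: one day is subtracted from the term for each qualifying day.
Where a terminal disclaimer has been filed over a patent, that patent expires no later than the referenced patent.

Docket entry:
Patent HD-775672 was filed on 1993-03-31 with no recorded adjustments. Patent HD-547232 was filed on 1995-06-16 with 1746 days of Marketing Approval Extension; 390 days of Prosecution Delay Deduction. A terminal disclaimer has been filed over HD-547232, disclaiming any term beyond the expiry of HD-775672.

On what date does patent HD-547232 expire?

Natural term of HD-547232:
  Base: filing + 21 years → 16 June 2016.
  Marketing Approval Extension: 1746 days claimed exceeds the 1098-day cap, so +1098 days → 19 June 2019.
  Prosecution Delay Deduction: −390 days → 25 May 2018.
Expiry of referenced patent HD-775672:
  Base: filing + 21 years → 31 March 2014.
Terminal disclaimer: HD-547232 expires on the earlier of 25 May 2018 and 31 March 2014.

2014-03-31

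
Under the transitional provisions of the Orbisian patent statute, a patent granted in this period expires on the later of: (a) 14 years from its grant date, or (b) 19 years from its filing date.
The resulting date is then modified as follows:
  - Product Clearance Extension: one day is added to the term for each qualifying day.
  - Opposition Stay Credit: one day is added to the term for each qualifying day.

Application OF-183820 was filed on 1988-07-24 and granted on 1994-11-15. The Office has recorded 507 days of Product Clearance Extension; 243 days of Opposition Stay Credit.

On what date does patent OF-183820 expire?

2010-12-05

(a) grant + 14 years → 15 November 2008.
(b) filing + 19 years → 24 July 2007.
Later of the two: 15 November 2008.
Product Clearance Extension: +507 days → 6 April 2010.
Opposition Stay Credit: +243 days → 5 December 2010.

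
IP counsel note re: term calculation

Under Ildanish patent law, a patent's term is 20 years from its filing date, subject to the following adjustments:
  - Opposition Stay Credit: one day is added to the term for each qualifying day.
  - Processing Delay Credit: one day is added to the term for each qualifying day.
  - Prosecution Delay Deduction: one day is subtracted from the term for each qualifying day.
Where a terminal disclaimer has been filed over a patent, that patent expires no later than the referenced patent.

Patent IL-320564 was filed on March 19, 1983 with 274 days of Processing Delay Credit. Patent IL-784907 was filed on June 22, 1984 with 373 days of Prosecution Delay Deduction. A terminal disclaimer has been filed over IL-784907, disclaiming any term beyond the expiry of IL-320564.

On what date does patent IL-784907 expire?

June 15, 2003

Natural term of IL-784907:
  Base: filing + 20 years → 22 June 2004.
  Prosecution Delay Deduction: −373 days → 15 June 2003.
Expiry of referenced patent IL-320564:
  Base: filing + 20 years → 19 March 2003.
  Processing Delay Credit: +274 days → 18 December 2003.
Terminal disclaimer: IL-784907 expires on the earlier of 15 June 2003 and 18 December 2003.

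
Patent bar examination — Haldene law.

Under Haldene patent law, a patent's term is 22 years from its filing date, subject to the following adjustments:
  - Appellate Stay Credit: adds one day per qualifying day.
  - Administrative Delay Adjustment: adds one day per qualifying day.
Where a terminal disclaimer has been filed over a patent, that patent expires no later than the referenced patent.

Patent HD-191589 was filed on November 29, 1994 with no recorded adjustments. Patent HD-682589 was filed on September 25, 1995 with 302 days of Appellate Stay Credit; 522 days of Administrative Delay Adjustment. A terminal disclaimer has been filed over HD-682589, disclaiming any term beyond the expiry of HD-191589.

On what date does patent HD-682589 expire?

2016-11-29

Natural term of HD-682589:
  Base: filing + 22 years → 25 September 2017.
  Appellate Stay Credit: +302 days → 24 July 2018.
  Administrative Delay Adjustment: +522 days → 28 December 2019.
Expiry of referenced patent HD-191589:
  Base: filing + 22 years → 29 November 2016.
Terminal disclaimer: HD-682589 expires on the earlier of 28 December 2019 and 29 November 2016.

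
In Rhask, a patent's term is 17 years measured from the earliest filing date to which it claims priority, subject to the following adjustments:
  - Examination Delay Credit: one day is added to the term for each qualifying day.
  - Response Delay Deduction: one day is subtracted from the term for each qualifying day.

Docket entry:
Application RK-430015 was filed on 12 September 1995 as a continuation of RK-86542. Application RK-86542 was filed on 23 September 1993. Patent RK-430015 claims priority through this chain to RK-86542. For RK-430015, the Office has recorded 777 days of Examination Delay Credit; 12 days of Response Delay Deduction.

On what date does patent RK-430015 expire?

2012-10-27

Earliest priority filing: 23 September 1993.
Base term: 23 September 1993 + 17 years → 23 September 2010.
Examination Delay Credit: +777 days → 8 November 2012.
Response Delay Deduction: −12 days → 27 October 2012.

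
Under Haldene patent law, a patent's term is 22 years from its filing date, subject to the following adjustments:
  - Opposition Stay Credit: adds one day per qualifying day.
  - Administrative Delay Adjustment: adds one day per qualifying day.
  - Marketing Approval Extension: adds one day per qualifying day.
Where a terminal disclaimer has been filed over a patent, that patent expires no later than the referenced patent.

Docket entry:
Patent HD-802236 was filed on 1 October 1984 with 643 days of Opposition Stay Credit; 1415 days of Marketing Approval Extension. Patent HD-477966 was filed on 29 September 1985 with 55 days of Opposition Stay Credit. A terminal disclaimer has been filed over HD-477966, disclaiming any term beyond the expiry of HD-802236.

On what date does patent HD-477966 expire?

November 23, 2007

Natural term of HD-477966:
  Base: filing + 22 years → 29 September 2007.
  Opposition Stay Credit: +55 days → 23 November 2007.
Expiry of referenced patent HD-802236:
  Base: filing + 22 years → 1 October 2006.
  Opposition Stay Credit: +643 days → 5 July 2008.
  Marketing Approval Extension: +1415 days → 20 May 2012.
Terminal disclaimer: HD-477966 expires on the earlier of 23 November 2007 and 20 May 2012.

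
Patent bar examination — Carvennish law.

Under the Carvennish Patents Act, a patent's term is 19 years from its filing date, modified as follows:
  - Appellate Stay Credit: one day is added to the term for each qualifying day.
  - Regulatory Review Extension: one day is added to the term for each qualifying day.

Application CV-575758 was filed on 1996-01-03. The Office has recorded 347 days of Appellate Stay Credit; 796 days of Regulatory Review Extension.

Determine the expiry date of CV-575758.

Base term: filing date + 19 years → 3 January 2015.
Appellate Stay Credit: +347 days → 16 December 2015.
Regulatory Review Extension: +796 days → 19 February 2018.

2018-02-19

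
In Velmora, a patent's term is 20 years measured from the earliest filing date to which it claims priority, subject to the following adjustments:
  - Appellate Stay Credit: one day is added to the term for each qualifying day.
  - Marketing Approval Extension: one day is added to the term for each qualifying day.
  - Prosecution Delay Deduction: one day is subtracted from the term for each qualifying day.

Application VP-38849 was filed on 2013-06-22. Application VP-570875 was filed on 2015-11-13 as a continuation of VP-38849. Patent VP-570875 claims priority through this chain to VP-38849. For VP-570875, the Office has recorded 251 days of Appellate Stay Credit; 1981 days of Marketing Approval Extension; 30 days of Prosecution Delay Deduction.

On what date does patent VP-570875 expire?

Earliest priority filing: 22 June 2013.
Base term: 22 June 2013 + 20 years → 22 June 2033.
Appellate Stay Credit: +251 days → 28 February 2034.
Marketing Approval Extension: +1981 days → 2 August 2039.
Prosecution Delay Deduction: −30 days → 3 July 2039.

July 3, 2039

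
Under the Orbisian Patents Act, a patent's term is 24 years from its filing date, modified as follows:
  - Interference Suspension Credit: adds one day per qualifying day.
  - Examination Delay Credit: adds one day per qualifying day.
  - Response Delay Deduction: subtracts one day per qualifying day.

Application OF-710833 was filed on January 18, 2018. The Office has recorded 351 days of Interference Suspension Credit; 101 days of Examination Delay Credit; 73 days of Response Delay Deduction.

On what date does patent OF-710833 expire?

Base term: filing date + 24 years → 18 January 2042.
Interference Suspension Credit: +351 days → 4 January 2043.
Examination Delay Credit: +101 days → 15 April 2043.
Response Delay Deduction: −73 days → 1 February 2043.

2043-02-01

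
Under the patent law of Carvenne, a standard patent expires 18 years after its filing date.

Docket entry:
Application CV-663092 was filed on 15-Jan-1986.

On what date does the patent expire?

Filing date + 18 years → 15 January 2004.

January 15, 2004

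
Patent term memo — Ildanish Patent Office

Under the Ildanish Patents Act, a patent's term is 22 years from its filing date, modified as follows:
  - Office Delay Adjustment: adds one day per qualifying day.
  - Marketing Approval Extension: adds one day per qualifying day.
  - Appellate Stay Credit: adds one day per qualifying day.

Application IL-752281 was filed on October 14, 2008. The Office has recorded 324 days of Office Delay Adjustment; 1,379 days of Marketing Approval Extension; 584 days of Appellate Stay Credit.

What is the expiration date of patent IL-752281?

Base term: filing date + 22 years → 14 October 2030.
Office Delay Adjustment: +324 days → 3 September 2031.
Marketing Approval Extension: +1379 days → 13 June 2035.
Appellate Stay Credit: +584 days → 17 January 2037.

January 17, 2037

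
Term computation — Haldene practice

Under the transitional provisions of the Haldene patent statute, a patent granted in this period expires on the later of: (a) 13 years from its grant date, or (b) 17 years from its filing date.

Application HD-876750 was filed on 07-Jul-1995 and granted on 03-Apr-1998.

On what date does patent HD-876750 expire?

(a) grant + 13 years → 3 April 2011.
(b) filing + 17 years → 7 July 2012.
Later of the two: 7 July 2012.

July 7, 2012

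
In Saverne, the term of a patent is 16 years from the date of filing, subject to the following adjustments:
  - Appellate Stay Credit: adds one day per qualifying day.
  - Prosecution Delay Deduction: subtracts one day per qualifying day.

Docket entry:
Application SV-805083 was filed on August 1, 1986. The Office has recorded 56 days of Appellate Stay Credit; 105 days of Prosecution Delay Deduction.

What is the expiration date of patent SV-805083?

2002-06-13

Base term: filing date + 16 years → 1 August 2002.
Appellate Stay Credit: +56 days → 26 September 2002.
Prosecution Delay Deduction: −105 days → 13 June 2002.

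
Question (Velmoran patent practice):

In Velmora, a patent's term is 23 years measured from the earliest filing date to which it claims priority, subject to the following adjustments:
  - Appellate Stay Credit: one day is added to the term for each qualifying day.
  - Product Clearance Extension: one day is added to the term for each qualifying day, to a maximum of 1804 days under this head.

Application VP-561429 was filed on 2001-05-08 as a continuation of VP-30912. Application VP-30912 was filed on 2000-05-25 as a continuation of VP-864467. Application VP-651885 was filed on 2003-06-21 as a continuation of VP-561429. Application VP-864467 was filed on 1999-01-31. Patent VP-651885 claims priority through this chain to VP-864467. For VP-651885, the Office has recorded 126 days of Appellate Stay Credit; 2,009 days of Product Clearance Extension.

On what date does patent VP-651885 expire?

Earliest priority filing: 31 January 1999.
Base term: 31 January 1999 + 23 years → 31 January 2022.
Appellate Stay Credit: +126 days → 6 June 2022.
Product Clearance Extension: 2009 days claimed exceeds the 1804-day cap, so +1804 days → 15 May 2027.

May 15, 2027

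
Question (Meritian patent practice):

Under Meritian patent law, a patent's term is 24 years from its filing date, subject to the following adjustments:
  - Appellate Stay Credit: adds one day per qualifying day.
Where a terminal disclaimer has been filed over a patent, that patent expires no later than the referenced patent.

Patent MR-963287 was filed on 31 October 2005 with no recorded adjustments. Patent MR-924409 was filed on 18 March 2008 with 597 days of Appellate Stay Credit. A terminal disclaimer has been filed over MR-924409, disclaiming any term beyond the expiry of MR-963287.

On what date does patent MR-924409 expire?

Natural term of MR-924409:
  Base: filing + 24 years → 18 March 2032.
  Appellate Stay Credit: +597 days → 5 November 2033.
Expiry of referenced patent MR-963287:
  Base: filing + 24 years → 31 October 2029.
Terminal disclaimer: MR-924409 expires on the earlier of 5 November 2033 and 31 October 2029.

2029-10-31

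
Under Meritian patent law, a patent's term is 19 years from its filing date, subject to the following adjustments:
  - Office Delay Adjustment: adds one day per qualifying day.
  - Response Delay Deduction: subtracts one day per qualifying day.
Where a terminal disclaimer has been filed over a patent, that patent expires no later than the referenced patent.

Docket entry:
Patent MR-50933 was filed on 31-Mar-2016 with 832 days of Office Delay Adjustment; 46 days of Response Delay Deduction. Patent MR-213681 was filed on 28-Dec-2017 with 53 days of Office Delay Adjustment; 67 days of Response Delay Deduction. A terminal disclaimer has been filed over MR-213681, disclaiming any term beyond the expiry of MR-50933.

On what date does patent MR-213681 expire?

Natural term of MR-213681:
  Base: filing + 19 years → 28 December 2036.
  Office Delay Adjustment: +53 days → 19 February 2037.
  Response Delay Deduction: −67 days → 14 December 2036.
Expiry of referenced patent MR-50933:
  Base: filing + 19 years → 31 March 2035.
  Office Delay Adjustment: +832 days → 10 July 2037.
  Response Delay Deduction: −46 days → 25 May 2037.
Terminal disclaimer: MR-213681 expires on the earlier of 14 December 2036 and 25 May 2037.

December 14, 2036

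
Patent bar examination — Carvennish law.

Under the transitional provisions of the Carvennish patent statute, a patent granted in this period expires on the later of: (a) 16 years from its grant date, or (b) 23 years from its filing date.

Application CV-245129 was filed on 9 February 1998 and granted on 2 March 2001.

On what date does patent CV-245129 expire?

(a) grant + 16 years → 2 March 2017.
(b) filing + 23 years → 9 February 2021.
Later of the two: 9 February 2021.

2021-02-09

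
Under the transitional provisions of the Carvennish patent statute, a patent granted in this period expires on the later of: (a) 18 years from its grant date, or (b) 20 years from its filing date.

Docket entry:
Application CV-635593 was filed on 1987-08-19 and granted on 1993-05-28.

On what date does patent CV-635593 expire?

(a) grant + 18 years → 28 May 2011.
(b) filing + 20 years → 19 August 2007.
Later of the two: 28 May 2011.

May 28, 2011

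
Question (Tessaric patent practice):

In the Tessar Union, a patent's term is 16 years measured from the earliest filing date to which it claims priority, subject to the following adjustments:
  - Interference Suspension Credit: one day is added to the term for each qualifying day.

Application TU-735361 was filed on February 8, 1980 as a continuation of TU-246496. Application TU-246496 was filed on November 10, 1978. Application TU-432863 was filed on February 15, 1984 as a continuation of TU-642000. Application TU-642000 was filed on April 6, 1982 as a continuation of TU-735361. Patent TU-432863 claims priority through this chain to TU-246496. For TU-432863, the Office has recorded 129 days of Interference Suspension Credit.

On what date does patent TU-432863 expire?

Earliest priority filing: 10 November 1978.
Base term: 10 November 1978 + 16 years → 10 November 1994.
Interference Suspension Credit: +129 days → 19 March 1995.

1995-03-19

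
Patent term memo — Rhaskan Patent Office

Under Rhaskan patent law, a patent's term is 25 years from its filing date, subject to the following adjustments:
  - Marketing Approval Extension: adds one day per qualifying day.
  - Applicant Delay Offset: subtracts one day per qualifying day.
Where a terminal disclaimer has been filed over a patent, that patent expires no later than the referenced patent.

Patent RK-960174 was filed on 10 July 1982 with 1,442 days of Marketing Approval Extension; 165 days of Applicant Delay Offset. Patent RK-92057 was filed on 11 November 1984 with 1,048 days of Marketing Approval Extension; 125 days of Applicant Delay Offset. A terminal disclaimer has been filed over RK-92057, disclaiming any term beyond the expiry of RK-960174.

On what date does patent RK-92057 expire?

January 7, 2011

Natural term of RK-92057:
  Base: filing + 25 years → 11 November 2009.
  Marketing Approval Extension: +1048 days → 24 September 2012.
  Applicant Delay Offset: −125 days → 22 May 2012.
Expiry of referenced patent RK-960174:
  Base: filing + 25 years → 10 July 2007.
  Marketing Approval Extension: +1442 days → 21 June 2011.
  Applicant Delay Offset: −165 days → 7 January 2011.
Terminal disclaimer: RK-92057 expires on the earlier of 22 May 2012 and 7 January 2011.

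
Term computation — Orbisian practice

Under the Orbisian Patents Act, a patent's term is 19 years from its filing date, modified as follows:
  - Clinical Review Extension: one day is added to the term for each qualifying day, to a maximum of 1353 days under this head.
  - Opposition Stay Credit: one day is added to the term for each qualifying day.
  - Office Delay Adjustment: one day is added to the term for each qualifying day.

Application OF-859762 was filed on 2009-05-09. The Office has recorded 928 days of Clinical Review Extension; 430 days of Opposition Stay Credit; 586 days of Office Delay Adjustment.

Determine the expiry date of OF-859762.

2033-09-04

Base term: filing date + 19 years → 9 May 2028.
Clinical Review Extension: 928 days (within the 1353-day cap) → +928 days → 23 November 2030.
Opposition Stay Credit: +430 days → 27 January 2032.
Office Delay Adjustment: +586 days → 4 September 2033.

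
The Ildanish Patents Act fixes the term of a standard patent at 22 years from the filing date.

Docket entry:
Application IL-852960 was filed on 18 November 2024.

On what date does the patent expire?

2046-11-18

Filing date + 22 years → 18 November 2046.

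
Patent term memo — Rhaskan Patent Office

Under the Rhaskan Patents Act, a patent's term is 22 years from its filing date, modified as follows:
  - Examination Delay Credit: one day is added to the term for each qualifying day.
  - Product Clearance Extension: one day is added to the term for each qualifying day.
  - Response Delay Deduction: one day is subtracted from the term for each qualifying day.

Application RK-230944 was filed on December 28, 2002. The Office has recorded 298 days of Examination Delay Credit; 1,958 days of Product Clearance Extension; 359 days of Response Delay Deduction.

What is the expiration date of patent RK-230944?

2030-03-09

Base term: filing date + 22 years → 28 December 2024.
Examination Delay Credit: +298 days → 22 October 2025.
Product Clearance Extension: +1958 days → 3 March 2031.
Response Delay Deduction: −359 days → 9 March 2030.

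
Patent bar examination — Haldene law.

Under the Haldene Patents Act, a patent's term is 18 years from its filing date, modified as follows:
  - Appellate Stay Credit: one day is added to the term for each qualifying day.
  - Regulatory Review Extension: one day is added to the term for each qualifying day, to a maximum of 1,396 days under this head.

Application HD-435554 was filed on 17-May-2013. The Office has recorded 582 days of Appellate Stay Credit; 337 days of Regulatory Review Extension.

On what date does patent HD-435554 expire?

Base term: filing date + 18 years → 17 May 2031.
Appellate Stay Credit: +582 days → 19 December 2032.
Regulatory Review Extension: 337 days (within the 1396-day cap) → +337 days → 21 November 2033.

2033-11-21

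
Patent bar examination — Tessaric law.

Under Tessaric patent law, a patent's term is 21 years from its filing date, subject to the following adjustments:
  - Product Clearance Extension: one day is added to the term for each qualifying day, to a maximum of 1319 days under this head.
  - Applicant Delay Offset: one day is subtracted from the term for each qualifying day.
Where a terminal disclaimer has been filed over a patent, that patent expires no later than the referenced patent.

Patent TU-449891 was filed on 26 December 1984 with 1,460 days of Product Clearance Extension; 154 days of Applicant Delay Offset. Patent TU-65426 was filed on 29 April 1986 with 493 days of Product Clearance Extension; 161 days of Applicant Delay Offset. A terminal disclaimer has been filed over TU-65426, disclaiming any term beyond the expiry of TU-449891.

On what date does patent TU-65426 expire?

2008-03-26

Natural term of TU-65426:
  Base: filing + 21 years → 29 April 2007.
  Product Clearance Extension: 493 days (within the 1319-day cap) → +493 days → 3 September 2008.
  Applicant Delay Offset: −161 days → 26 March 2008.
Expiry of referenced patent TU-449891:
  Base: filing + 21 years → 26 December 2005.
  Product Clearance Extension: 1460 days claimed exceeds the 1319-day cap, so +1319 days → 6 August 2009.
  Applicant Delay Offset: −154 days → 5 March 2009.
Terminal disclaimer: TU-65426 expires on the earlier of 26 March 2008 and 5 March 2009.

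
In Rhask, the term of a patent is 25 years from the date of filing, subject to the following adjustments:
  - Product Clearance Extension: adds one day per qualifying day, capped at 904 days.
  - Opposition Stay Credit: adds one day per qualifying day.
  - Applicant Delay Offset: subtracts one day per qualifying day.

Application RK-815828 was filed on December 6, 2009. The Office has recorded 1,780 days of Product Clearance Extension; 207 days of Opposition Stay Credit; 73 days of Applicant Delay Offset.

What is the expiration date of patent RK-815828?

Base term: filing date + 25 years → 6 December 2034.
Product Clearance Extension: 1780 days claimed exceeds the 904-day cap, so +904 days → 28 May 2037.
Opposition Stay Credit: +207 days → 21 December 2037.
Applicant Delay Offset: −73 days → 9 October 2037.

October 9, 2037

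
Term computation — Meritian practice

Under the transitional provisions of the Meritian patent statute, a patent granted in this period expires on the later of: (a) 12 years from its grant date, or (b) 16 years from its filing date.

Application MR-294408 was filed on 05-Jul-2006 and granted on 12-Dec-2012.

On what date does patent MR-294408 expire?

2024-12-12

(a) grant + 12 years → 12 December 2024.
(b) filing + 16 years → 5 July 2022.
Later of the two: 12 December 2024.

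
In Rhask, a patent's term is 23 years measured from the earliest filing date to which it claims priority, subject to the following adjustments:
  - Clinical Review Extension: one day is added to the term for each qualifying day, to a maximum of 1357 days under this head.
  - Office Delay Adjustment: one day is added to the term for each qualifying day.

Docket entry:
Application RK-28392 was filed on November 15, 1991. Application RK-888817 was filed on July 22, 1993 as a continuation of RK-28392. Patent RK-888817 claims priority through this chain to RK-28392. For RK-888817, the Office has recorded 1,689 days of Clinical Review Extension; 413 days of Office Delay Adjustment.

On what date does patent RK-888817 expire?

Earliest priority filing: 15 November 1991.
Base term: 15 November 1991 + 23 years → 15 November 2014.
Clinical Review Extension: 1689 days claimed exceeds the 1357-day cap, so +1357 days → 3 August 2018.
Office Delay Adjustment: +413 days → 20 September 2019.

September 20, 2019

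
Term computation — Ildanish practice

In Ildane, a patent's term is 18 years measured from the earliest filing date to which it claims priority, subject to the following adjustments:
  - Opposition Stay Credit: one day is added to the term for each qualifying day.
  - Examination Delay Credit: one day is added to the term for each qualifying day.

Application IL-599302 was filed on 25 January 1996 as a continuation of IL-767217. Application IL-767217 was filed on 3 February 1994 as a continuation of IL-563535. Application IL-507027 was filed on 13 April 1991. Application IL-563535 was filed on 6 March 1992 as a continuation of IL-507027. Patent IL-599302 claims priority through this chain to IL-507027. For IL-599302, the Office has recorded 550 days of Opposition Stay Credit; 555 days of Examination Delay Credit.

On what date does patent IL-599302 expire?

Earliest priority filing: 13 April 1991.
Base term: 13 April 1991 + 18 years → 13 April 2009.
Opposition Stay Credit: +550 days → 15 October 2010.
Examination Delay Credit: +555 days → 22 April 2012.

2012-04-22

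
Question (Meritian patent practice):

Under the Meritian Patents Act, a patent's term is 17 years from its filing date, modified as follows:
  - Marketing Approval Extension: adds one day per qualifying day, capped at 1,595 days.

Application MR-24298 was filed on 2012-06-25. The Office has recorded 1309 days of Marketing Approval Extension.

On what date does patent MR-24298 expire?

2033-01-24

Base term: filing date + 17 years → 25 June 2029.
Marketing Approval Extension: 1309 days (within the 1595-day cap) → +1309 days → 24 January 2033.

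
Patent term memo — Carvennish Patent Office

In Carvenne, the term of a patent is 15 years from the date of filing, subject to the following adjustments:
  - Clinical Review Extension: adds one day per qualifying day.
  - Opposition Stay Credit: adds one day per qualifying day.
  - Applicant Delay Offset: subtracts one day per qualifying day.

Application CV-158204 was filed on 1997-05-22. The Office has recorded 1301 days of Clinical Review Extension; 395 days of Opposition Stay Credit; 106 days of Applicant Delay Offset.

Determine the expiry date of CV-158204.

2016-09-28

Base term: filing date + 15 years → 22 May 2012.
Clinical Review Extension: +1301 days → 14 December 2015.
Opposition Stay Credit: +395 days → 12 January 2017.
Applicant Delay Offset: −106 days → 28 September 2016.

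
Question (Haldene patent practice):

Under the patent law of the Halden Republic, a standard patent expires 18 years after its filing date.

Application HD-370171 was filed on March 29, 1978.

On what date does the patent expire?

1996-03-29

Filing date + 18 years → 29 March 1996.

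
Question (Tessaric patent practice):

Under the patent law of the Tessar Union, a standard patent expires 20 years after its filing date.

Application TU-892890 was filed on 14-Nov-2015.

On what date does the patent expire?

November 14, 2035

Filing date + 20 years → 14 November 2035.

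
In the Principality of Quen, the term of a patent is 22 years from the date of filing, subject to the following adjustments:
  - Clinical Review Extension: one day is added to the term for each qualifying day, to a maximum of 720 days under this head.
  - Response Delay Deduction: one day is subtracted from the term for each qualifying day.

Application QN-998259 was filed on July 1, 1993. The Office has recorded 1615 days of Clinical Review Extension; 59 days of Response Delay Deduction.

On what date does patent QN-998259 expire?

2017-04-22

Base term: filing date + 22 years → 1 July 2015.
Clinical Review Extension: 1615 days claimed exceeds the 720-day cap, so +720 days → 20 June 2017.
Response Delay Deduction: −59 days → 22 April 2017.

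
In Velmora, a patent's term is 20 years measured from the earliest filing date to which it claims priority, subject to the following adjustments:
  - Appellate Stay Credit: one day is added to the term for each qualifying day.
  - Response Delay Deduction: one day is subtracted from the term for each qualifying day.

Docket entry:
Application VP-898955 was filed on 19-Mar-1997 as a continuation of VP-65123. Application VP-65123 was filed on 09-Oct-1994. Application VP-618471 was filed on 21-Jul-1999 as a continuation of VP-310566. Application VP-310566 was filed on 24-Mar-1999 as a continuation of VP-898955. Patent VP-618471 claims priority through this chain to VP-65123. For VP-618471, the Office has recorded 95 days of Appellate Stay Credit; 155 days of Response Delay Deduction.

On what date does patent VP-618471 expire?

August 10, 2014

Earliest priority filing: 9 October 1994.
Base term: 9 October 1994 + 20 years → 9 October 2014.
Appellate Stay Credit: +95 days → 12 January 2015.
Response Delay Deduction: −155 days → 10 August 2014.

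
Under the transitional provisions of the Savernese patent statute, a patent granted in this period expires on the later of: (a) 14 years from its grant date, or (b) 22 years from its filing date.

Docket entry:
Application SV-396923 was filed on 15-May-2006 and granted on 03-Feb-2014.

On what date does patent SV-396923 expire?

(a) grant + 14 years → 3 February 2028.
(b) filing + 22 years → 15 May 2028.
Later of the two: 15 May 2028.

May 15, 2028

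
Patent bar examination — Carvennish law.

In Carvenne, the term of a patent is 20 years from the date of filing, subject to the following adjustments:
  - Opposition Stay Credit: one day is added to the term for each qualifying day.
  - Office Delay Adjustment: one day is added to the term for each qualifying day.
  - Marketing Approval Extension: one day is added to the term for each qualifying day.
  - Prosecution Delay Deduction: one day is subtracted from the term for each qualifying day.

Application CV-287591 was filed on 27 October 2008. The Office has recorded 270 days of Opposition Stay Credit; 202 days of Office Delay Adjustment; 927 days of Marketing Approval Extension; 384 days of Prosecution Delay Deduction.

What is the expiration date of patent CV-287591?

Base term: filing date + 20 years → 27 October 2028.
Opposition Stay Credit: +270 days → 24 July 2029.
Office Delay Adjustment: +202 days → 11 February 2030.
Marketing Approval Extension: +927 days → 26 August 2032.
Prosecution Delay Deduction: −384 days → 8 August 2031.

2031-08-08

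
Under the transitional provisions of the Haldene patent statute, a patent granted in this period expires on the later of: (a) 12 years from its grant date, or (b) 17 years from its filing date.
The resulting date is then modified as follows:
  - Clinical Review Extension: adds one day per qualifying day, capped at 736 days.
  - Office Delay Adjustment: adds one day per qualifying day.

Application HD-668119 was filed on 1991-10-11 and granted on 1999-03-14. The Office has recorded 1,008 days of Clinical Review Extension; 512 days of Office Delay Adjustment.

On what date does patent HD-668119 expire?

(a) grant + 12 years → 14 March 2011.
(b) filing + 17 years → 11 October 2008.
Later of the two: 14 March 2011.
Clinical Review Extension: 1008 days claimed exceeds the 736-day cap, so +736 days → 19 March 2013.
Office Delay Adjustment: +512 days → 13 August 2014.

August 13, 2014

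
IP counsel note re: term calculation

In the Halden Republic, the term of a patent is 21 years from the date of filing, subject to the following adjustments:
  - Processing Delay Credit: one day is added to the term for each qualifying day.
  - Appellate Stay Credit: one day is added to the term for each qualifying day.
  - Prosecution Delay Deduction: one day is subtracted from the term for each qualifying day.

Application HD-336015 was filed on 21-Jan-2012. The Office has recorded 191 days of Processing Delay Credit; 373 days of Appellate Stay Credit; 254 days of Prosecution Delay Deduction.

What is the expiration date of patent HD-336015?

November 27, 2033

Base term: filing date + 21 years → 21 January 2033.
Processing Delay Credit: +191 days → 31 July 2033.
Appellate Stay Credit: +373 days → 8 August 2034.
Prosecution Delay Deduction: −254 days → 27 November 2033.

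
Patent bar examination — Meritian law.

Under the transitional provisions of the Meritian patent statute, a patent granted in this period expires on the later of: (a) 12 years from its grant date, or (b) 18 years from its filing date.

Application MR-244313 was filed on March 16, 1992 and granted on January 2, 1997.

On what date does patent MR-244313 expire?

(a) grant + 12 years → 2 January 2009.
(b) filing + 18 years → 16 March 2010.
Later of the two: 16 March 2010.

March 16, 2010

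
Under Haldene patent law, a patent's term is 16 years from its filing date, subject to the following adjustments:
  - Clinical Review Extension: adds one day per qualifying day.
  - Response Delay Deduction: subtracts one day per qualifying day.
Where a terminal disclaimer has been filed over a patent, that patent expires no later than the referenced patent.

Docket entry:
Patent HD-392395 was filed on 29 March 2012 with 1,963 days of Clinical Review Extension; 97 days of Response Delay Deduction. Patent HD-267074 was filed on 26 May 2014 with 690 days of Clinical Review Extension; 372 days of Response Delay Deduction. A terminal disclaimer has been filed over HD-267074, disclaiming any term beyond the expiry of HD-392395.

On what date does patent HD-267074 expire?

2031-04-09

Natural term of HD-267074:
  Base: filing + 16 years → 26 May 2030.
  Clinical Review Extension: +690 days → 15 April 2032.
  Response Delay Deduction: −372 days → 9 April 2031.
Expiry of referenced patent HD-392395:
  Base: filing + 16 years → 29 March 2028.
  Clinical Review Extension: +1963 days → 13 August 2033.
  Response Delay Deduction: −97 days → 8 May 2033.
Terminal disclaimer: HD-267074 expires on the earlier of 9 April 2031 and 8 May 2033.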